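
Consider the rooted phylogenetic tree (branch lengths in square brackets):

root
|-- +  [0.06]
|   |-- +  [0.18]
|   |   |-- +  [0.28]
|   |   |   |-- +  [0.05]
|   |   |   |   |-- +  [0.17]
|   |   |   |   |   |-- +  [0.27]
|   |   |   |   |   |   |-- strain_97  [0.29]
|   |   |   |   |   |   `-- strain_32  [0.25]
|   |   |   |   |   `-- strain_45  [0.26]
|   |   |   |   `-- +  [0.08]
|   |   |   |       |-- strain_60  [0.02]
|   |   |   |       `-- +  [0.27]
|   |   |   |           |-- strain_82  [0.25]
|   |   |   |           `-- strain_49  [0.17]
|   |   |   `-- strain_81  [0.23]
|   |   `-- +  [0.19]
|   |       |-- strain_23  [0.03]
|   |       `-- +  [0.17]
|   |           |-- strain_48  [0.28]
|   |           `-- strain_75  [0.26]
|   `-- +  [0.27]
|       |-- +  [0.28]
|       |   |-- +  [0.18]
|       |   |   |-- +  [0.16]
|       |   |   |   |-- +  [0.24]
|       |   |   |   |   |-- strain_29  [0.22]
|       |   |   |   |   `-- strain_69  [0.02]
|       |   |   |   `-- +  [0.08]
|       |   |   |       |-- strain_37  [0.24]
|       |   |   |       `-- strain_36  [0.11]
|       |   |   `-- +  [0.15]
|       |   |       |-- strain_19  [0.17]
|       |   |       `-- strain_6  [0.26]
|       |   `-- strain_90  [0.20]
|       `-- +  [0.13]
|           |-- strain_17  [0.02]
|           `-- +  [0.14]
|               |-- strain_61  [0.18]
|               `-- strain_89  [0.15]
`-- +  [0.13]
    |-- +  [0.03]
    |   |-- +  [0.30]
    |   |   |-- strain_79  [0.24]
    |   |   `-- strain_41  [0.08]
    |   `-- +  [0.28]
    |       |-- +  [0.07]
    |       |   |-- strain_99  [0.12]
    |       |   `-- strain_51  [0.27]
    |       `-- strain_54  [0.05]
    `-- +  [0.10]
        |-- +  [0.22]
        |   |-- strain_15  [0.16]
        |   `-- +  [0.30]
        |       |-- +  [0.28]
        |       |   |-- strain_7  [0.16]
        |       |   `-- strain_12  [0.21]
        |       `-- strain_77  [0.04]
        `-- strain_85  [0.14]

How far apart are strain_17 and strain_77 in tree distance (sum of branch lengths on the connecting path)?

The path runs strain_17 → … → MRCA → … → strain_77; the MRCA is the root of the tree.
Branch lengths along that path: 0.02 + 0.13 + 0.27 + 0.06 + 0.13 + 0.10 + 0.22 + 0.30 + 0.04 = 1.27.

1.27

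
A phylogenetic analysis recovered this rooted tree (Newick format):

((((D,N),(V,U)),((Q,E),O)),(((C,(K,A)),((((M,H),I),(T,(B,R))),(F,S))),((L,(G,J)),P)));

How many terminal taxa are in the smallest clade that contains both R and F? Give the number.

The MRCA of R and F is the node subtending ((((M,H),I),(T,(B,R))),(F,S)).
That clade contains 8 terminal taxa: B, F, H, I, M, R, S, T.

8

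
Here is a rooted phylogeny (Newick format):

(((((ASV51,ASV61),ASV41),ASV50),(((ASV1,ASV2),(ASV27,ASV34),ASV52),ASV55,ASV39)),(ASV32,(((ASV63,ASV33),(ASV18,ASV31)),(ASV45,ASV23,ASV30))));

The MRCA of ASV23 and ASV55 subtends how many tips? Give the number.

The MRCA of ASV23 and ASV55 is the root, so the clade is the entire tree.
That clade contains 19 terminal taxa: ASV1, ASV18, ASV2, ASV23, ASV27, ASV30, ASV31, ASV32, ASV33, ASV34, ASV39, ASV41, ASV45, ASV50, ASV51, ASV52, ASV55, ASV61, ASV63.

19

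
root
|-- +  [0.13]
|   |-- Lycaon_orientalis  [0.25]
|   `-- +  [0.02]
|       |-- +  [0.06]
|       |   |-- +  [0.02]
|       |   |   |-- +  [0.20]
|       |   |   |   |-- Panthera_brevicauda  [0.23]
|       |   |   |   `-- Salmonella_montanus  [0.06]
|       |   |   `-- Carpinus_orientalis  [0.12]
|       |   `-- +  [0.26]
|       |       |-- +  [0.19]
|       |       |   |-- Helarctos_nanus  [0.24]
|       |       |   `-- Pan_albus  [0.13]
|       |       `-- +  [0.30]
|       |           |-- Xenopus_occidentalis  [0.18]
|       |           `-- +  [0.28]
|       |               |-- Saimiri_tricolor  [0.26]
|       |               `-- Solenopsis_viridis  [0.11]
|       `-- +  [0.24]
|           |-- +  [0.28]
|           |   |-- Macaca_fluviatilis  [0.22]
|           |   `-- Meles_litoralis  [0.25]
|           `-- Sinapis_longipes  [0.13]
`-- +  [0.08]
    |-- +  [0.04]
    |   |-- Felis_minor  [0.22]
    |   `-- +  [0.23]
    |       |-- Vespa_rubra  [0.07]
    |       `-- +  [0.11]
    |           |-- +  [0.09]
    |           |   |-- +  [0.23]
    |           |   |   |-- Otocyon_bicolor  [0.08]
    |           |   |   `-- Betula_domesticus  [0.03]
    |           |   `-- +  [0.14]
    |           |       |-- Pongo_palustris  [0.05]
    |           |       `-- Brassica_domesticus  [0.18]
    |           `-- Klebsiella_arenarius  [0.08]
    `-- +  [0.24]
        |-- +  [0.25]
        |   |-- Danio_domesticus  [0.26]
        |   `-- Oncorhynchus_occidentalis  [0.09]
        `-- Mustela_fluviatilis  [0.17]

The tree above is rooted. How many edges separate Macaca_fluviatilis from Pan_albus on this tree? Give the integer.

7

The MRCA of Macaca_fluviatilis and Pan_albus is the node subtending ((((Panthera_brevicauda,Salmonella_montanus),Carpinus_orientalis),((Helarctos_nanus,Pan_albus),(Xenopus_occidentalis,(Saimiri_tricolor,Solenopsis_viridis)))),((Macaca_fluviatilis,Meles_litoralis),Sinapis_longipes)).
From Macaca_fluviatilis up to that node: 3 branches. From Pan_albus up to the same node: 4 branches. Total: 3 + 4 = 7.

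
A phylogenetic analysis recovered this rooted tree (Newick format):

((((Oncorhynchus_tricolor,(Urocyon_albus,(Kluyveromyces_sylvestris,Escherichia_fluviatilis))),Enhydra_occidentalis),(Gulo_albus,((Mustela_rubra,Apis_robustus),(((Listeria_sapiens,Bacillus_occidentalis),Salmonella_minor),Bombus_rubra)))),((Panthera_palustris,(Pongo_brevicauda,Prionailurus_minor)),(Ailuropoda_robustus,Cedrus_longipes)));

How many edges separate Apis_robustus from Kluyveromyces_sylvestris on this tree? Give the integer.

9

The MRCA of Apis_robustus and Kluyveromyces_sylvestris is the node subtending (((Oncorhynchus_tricolor,(Urocyon_albus,(Kluyveromyces_sylvestris,Escherichia_fluviatilis))),Enhydra_occidentalis),(Gulo_albus,((Mustela_rubra,Apis_robustus),(((Listeria_sapiens,Bacillus_occidentalis),Salmonella_minor),Bombus_rubra)))).
From Apis_robustus up to that node: 4 branches. From Kluyveromyces_sylvestris up to the same node: 5 branches. Total: 4 + 5 = 9.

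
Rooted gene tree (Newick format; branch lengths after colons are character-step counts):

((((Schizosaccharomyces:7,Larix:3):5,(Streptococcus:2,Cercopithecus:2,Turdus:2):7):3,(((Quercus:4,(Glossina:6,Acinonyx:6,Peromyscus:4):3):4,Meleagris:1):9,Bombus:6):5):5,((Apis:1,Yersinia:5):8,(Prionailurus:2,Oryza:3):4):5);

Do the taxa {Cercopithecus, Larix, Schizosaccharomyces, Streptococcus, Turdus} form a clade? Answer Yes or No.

Yes

The most recent common ancestor of these taxa subtends ((Schizosaccharomyces,Larix),(Streptococcus,Cercopithecus,Turdus)).
That clade has exactly 5 tips — every listed taxon and nothing else — so the group is monophyletic.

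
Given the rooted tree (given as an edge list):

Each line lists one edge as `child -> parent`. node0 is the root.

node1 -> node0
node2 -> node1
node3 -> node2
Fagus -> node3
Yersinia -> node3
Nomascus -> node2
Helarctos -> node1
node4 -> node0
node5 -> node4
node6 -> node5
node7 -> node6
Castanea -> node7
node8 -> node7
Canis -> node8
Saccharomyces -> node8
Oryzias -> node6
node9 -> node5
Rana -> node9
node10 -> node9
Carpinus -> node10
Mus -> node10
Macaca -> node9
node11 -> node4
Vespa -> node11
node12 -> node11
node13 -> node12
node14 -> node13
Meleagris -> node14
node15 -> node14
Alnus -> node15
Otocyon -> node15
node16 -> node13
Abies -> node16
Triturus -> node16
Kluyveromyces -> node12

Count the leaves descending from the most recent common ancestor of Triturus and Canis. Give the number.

The MRCA of Triturus and Canis is the node subtending ((((Castanea,(Canis,Saccharomyces)),Oryzias),(Rana,(Carpinus,Mus),Macaca)),(Vespa,(((Meleagris,(Alnus,Otocyon)),(Abies,Triturus)),Kluyveromyces))).
That clade contains 15 terminal taxa: Abies, Alnus, Canis, Carpinus, Castanea, Kluyveromyces, Macaca, Meleagris, Mus, Oryzias, Otocyon, Rana, Saccharomyces, Triturus, Vespa.

15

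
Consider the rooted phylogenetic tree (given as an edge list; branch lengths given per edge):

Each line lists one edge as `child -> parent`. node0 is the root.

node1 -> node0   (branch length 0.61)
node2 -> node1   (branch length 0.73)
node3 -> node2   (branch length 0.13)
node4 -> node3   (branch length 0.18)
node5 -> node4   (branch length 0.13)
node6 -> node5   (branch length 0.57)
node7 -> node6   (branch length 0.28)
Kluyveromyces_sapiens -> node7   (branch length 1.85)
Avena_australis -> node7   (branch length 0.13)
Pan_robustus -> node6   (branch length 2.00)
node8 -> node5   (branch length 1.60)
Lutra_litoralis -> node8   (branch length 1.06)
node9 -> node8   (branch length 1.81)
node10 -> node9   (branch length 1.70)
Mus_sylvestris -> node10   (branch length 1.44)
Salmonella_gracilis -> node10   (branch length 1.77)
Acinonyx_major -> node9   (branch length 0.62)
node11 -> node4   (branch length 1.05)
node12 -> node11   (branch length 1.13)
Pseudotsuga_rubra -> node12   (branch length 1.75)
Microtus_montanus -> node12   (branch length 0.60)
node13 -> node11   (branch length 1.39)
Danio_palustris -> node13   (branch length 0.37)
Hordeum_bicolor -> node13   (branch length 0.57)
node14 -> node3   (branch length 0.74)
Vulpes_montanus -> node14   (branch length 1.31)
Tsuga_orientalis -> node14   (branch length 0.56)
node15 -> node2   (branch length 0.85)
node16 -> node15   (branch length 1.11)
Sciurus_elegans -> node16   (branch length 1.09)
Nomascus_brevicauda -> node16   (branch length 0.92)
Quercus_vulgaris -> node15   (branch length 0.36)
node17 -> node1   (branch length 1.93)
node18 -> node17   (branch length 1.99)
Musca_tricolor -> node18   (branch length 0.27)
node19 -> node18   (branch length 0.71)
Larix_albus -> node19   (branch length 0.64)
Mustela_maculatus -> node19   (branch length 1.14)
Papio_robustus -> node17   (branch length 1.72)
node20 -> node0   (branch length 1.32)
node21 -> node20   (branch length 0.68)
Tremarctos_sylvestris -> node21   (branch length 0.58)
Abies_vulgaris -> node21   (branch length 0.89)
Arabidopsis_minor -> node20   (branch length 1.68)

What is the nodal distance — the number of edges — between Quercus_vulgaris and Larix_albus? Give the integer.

The MRCA of Quercus_vulgaris and Larix_albus is the node subtending (((((((Kluyveromyces_sapiens,Avena_australis),Pan_robustus),(Lutra_litoralis,((Mus_sylvestris,Salmonella_gracilis),Acinonyx_major))),((Pseudotsuga_rubra,Microtus_montanus),(Danio_palustris,Hordeum_bicolor))),(Vulpes_montanus,Tsuga_orientalis)),((Sciurus_elegans,Nomascus_brevicauda),Quercus_vulgaris)),((Musca_tricolor,(Larix_albus,Mustela_maculatus)),Papio_robustus)).
From Quercus_vulgaris up to that node: 3 branches. From Larix_albus up to the same node: 4 branches. Total: 3 + 4 = 7.

7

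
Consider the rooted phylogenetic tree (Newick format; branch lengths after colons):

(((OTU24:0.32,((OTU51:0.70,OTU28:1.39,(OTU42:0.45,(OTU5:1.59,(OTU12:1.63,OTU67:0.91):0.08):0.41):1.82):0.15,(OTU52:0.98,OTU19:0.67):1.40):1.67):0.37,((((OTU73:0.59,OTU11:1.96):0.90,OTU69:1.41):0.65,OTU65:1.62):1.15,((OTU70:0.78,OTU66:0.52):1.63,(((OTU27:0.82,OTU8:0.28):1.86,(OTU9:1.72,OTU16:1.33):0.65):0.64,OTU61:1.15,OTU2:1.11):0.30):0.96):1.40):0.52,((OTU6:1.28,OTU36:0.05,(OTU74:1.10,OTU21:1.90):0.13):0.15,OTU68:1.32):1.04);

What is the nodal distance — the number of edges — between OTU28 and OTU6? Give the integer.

The MRCA of OTU28 and OTU6 is the root of the tree.
From OTU28 up to that node: 5 branches. From OTU6 up to the same node: 3 branches. Total: 5 + 3 = 8.

8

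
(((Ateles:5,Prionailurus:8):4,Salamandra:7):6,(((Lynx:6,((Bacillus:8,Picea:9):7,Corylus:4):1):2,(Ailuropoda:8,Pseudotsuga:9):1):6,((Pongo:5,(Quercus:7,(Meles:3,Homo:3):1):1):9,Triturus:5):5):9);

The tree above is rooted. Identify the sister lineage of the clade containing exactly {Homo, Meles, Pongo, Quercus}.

The clade containing exactly {Homo, Meles, Pongo, Quercus} attaches to the tree at the node subtending ((Pongo,(Quercus,(Meles,Homo))),Triturus).
The other lineage descending from that same node — the sister group — is the single tip Triturus.

Triturus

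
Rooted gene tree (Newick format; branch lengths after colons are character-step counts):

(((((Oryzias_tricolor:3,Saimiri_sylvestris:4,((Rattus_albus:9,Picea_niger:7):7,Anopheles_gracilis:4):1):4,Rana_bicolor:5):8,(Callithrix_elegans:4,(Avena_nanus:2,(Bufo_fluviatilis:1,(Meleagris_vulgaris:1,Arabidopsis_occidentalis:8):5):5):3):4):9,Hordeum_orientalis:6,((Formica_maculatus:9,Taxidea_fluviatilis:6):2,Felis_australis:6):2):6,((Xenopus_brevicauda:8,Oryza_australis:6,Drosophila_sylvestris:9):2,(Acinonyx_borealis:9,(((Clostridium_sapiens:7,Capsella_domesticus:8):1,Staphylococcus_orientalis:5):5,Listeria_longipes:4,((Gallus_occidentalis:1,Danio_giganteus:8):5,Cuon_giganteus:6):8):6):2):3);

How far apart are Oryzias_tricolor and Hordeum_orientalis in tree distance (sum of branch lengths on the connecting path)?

The path runs Oryzias_tricolor → … → MRCA → … → Hordeum_orientalis; the MRCA is the node subtending ((((Oryzias_tricolor,Saimiri_sylvestris,((Rattus_albus,Picea_niger),Anopheles_gracilis)),Rana_bicolor),(Callithrix_elegans,(Avena_nanus,(Bufo_fluviatilis,(Meleagris_vulgaris,Arabidopsis_occidentalis))))),Hordeum_orientalis,((Formica_maculatus,Taxidea_fluviatilis),Felis_australis)).
Branch lengths along that path: 3 + 4 + 8 + 9 + 6 = 30.

30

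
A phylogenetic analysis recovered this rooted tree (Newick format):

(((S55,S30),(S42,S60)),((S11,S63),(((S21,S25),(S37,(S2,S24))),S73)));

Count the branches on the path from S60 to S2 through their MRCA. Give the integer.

The MRCA of S60 and S2 is the root of the tree.
From S60 up to that node: 3 branches. From S2 up to the same node: 6 branches. Total: 3 + 6 = 9.

9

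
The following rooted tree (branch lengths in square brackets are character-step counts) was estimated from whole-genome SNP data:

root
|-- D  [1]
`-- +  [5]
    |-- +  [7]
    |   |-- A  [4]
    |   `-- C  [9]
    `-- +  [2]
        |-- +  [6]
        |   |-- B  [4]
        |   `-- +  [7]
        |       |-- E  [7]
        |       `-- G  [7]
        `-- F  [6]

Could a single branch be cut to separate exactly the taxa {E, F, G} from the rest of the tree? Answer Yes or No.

No

The MRCA of the listed taxa subtends ((B,(E,G)),F).
That clade also contains B, which is not in the proposed group, so the group is not monophyletic.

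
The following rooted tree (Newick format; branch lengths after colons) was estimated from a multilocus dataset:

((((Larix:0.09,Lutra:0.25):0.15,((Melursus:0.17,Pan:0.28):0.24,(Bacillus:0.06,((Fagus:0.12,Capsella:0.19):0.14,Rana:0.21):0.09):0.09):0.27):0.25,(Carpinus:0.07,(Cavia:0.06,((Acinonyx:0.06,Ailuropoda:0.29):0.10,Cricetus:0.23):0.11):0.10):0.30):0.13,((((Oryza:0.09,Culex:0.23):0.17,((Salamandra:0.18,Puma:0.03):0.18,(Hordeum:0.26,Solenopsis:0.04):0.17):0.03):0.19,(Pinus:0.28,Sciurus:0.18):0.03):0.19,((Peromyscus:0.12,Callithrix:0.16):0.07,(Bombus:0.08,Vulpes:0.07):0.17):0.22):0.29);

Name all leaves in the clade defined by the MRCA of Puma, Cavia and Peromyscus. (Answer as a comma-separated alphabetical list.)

Acinonyx, Ailuropoda, Bacillus, Bombus, Callithrix, Capsella, Carpinus, Cavia, Cricetus, Culex, Fagus, Hordeum, Larix, Lutra, Melursus, Oryza, Pan, Peromyscus, Pinus, Puma, Rana, Salamandra, Sciurus, Solenopsis, Vulpes

Tracing Puma: it sits inside (Salamandra,Puma).
Tracing Cavia: it sits inside (Cavia,((Acinonyx,Ailuropoda),Cricetus)).
Tracing Peromyscus: it sits inside (Peromyscus,Callithrix).
The smallest clade enclosing all 3 is the whole tree (their MRCA is the root), so the answer is all 25 tips in alphabetical order.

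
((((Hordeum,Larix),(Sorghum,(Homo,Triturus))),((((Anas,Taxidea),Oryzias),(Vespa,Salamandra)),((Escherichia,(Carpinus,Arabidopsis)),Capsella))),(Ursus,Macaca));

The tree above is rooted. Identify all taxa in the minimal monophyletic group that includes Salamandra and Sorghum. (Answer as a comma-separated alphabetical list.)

Anas, Arabidopsis, Capsella, Carpinus, Escherichia, Homo, Hordeum, Larix, Oryzias, Salamandra, Sorghum, Taxidea, Triturus, Vespa

Tracing Salamandra: it sits inside (Vespa,Salamandra).
Tracing Sorghum: it sits inside (Sorghum,(Homo,Triturus)).
The smallest clade enclosing both is (((Hordeum,Larix),(Sorghum,(Homo,Triturus))),((((Anas,Taxidea),Oryzias),(Vespa,Salamandra)),((Escherichia,(Carpinus,Arabidopsis)),Capsella))); the answer is its 14 terminal taxa in alphabetical order.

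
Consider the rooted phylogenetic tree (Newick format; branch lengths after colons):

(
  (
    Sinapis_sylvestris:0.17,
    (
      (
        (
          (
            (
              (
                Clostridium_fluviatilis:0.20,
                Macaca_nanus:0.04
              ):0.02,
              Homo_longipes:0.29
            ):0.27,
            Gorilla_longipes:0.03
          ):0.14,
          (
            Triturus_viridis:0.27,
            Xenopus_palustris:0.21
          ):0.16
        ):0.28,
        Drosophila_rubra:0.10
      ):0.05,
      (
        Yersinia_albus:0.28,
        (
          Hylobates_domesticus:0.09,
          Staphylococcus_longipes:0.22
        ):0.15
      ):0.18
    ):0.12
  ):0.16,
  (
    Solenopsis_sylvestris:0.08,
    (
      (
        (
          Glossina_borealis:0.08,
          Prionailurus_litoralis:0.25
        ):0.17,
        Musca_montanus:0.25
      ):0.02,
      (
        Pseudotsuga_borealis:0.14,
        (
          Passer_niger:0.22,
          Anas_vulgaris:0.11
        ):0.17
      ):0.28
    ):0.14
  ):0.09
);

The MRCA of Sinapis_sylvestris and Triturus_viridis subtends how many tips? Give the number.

11

The MRCA of Sinapis_sylvestris and Triturus_viridis is the node subtending (Sinapis_sylvestris,((((((Clostridium_fluviatilis,Macaca_nanus),Homo_longipes),Gorilla_longipes),(Triturus_viridis,Xenopus_palustris)),Drosophila_rubra),(Yersinia_albus,(Hylobates_domesticus,Staphylococcus_longipes)))).
That clade contains 11 terminal taxa: Clostridium_fluviatilis, Drosophila_rubra, Gorilla_longipes, Homo_longipes, Hylobates_domesticus, Macaca_nanus, Sinapis_sylvestris, Staphylococcus_longipes, Triturus_viridis, Xenopus_palustris, Yersinia_albus.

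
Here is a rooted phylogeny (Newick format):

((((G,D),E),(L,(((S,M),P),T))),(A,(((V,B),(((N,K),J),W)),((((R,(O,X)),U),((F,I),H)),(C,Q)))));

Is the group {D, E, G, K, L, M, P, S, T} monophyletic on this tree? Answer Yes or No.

No

The MRCA of the listed taxa is the root, so the smallest clade containing them is the whole tree.
That clade also contains A, B, C, F, H, I, J, N, O, Q, R, U, V, W, X, which are not in the proposed group, so the group is not monophyletic.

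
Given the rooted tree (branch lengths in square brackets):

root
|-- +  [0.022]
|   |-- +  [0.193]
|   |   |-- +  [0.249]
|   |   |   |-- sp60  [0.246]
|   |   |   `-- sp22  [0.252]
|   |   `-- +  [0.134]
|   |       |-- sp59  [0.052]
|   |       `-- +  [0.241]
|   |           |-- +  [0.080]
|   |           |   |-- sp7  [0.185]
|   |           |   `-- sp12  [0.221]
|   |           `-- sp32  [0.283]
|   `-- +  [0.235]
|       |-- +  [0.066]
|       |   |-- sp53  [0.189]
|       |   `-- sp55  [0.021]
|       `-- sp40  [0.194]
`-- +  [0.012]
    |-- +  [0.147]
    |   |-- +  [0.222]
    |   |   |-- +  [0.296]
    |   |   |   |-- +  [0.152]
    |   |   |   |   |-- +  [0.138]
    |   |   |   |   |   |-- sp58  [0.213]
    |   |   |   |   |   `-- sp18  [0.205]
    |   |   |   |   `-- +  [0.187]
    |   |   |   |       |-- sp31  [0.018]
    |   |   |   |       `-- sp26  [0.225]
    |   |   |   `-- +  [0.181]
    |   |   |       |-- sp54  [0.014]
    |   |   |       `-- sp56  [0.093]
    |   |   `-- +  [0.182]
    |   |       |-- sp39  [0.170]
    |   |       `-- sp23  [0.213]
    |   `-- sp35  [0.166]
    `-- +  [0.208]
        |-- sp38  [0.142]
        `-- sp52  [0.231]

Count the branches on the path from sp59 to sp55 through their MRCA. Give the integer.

6

The MRCA of sp59 and sp55 is the node subtending (((sp60,sp22),(sp59,((sp7,sp12),sp32))),((sp53,sp55),sp40)).
From sp59 up to that node: 3 branches. From sp55 up to the same node: 3 branches. Total: 3 + 3 = 6.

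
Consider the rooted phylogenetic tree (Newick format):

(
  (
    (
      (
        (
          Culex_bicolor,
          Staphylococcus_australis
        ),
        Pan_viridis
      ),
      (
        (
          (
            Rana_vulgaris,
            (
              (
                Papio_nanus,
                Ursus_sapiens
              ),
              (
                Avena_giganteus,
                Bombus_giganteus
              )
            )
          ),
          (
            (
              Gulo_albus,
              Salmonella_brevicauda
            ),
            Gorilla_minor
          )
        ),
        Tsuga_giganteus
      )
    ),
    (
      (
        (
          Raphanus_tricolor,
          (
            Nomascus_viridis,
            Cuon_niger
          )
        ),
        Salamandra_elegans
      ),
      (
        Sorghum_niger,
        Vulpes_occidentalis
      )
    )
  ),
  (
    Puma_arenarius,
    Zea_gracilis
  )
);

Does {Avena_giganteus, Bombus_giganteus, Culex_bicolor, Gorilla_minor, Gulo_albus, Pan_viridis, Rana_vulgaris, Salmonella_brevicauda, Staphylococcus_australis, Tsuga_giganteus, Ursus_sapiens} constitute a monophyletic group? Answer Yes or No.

No

The MRCA of the listed taxa subtends (((Culex_bicolor,Staphylococcus_australis),Pan_viridis),(((Rana_vulgaris,((Papio_nanus,Ursus_sapiens),(Avena_giganteus,Bombus_giganteus))),((Gulo_albus,Salmonella_brevicauda),Gorilla_minor)),Tsuga_giganteus)).
That clade also contains Papio_nanus, which is not in the proposed group, so the group is not monophyletic.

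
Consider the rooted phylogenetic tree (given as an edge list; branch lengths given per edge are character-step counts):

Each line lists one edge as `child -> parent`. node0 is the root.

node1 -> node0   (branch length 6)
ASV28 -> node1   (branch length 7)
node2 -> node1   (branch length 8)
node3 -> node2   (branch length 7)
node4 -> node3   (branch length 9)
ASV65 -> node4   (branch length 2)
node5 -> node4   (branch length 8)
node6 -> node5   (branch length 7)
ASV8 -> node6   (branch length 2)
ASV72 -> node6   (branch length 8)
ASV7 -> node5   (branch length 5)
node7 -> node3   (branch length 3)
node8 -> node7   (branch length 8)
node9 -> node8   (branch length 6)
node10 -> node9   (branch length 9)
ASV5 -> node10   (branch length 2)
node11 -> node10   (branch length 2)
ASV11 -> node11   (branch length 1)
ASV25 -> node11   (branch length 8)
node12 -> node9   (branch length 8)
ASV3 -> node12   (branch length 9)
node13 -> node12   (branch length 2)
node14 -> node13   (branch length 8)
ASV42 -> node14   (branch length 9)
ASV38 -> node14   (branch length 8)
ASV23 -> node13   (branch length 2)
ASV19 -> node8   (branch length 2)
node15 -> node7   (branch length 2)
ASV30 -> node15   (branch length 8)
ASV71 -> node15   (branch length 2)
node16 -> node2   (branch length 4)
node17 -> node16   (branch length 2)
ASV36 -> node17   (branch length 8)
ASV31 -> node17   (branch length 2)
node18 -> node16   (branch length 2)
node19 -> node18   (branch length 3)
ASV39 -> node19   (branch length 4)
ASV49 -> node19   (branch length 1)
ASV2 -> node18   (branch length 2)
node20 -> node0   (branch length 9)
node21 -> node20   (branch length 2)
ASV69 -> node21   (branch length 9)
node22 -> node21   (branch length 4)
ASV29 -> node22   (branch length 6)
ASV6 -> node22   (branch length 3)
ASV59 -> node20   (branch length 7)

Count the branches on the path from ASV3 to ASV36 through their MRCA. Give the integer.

9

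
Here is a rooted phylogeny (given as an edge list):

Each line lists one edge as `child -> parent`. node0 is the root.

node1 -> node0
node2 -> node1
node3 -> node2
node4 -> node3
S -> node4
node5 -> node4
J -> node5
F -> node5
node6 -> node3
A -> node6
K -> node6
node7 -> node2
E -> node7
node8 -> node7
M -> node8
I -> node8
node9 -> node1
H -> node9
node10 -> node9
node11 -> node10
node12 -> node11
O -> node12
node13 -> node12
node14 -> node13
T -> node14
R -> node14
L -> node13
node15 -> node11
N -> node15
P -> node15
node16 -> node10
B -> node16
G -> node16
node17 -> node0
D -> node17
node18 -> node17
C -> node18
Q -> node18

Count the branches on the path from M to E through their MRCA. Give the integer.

3

The MRCA of M and E is the node subtending (E,(M,I)).
From M up to that node: 2 branches. From E up to the same node: 1 branch. Total: 2 + 1 = 3.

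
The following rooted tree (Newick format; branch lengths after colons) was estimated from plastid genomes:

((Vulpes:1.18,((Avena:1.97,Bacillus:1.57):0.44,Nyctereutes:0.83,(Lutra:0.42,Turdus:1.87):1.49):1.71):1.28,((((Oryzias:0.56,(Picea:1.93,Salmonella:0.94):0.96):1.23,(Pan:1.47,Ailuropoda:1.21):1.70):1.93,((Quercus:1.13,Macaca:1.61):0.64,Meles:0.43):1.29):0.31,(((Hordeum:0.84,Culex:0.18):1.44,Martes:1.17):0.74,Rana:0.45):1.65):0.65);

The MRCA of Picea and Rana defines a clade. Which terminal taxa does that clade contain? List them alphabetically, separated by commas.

Ailuropoda, Culex, Hordeum, Macaca, Martes, Meles, Oryzias, Pan, Picea, Quercus, Rana, Salmonella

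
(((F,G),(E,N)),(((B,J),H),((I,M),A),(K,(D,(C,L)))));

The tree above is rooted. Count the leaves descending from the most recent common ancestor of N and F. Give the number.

The MRCA of N and F is the node subtending ((F,G),(E,N)).
That clade contains 4 terminal taxa: E, F, G, N.

4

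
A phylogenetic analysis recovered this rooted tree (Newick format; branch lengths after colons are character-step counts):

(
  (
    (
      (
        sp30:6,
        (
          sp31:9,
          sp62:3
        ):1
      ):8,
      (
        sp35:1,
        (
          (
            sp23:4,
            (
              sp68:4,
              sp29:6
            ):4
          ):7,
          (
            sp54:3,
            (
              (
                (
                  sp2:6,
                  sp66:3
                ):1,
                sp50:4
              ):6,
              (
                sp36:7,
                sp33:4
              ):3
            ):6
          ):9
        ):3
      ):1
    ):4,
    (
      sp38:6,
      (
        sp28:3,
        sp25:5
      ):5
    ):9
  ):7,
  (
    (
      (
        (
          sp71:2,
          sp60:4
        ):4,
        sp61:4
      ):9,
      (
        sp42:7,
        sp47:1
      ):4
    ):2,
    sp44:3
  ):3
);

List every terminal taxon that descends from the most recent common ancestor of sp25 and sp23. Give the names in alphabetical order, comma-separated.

Tracing sp25: it sits inside (sp28,sp25).
Tracing sp23: it sits inside (sp23,(sp68,sp29)).
The smallest clade enclosing both is (((sp30,(sp31,sp62)),(sp35,((sp23,(sp68,sp29)),(sp54,(((sp2,sp66),sp50),(sp36,sp33)))))),(sp38,(sp28,sp25))); the answer is its 16 terminal taxa in alphabetical order.

sp2, sp23, sp25, sp28, sp29, sp30, sp31, sp33, sp35, sp36, sp38, sp50, sp54, sp62, sp66, sp68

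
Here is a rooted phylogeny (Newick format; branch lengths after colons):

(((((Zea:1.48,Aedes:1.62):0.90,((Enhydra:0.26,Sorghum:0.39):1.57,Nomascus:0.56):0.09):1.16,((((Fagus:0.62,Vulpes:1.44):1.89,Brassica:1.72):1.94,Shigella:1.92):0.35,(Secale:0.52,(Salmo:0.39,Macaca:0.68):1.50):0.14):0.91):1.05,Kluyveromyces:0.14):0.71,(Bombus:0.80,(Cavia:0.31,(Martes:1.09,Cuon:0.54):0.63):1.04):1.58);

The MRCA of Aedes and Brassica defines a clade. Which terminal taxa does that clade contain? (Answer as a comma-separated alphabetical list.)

Tracing Aedes: it sits inside (Zea,Aedes).
Tracing Brassica: it sits inside ((Fagus,Vulpes),Brassica).
The smallest clade enclosing both is (((Zea,Aedes),((Enhydra,Sorghum),Nomascus)),((((Fagus,Vulpes),Brassica),Shigella),(Secale,(Salmo,Macaca)))); the answer is its 12 terminal taxa in alphabetical order.

Aedes, Brassica, Enhydra, Fagus, Macaca, Nomascus, Salmo, Secale, Shigella, Sorghum, Vulpes, Zea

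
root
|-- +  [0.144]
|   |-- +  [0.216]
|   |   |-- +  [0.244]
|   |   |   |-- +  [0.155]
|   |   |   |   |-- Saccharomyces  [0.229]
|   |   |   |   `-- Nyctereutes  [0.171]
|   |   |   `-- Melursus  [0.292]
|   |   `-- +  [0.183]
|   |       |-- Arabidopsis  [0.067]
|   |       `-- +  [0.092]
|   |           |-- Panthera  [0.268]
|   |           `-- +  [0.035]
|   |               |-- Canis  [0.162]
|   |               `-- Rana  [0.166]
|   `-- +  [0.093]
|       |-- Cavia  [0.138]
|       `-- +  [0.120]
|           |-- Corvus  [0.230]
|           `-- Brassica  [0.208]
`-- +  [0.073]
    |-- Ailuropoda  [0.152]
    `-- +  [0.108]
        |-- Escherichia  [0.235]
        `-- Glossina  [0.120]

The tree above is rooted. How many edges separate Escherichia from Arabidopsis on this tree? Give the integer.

The MRCA of Escherichia and Arabidopsis is the root of the tree.
From Escherichia up to that node: 3 branches. From Arabidopsis up to the same node: 4 branches. Total: 3 + 4 = 7.

7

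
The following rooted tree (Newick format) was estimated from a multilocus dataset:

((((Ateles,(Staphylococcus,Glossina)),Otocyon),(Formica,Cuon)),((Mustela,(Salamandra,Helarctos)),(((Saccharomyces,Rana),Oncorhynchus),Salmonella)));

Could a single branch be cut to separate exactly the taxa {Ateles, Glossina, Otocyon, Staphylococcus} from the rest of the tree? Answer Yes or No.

The most recent common ancestor of these taxa subtends ((Ateles,(Staphylococcus,Glossina)),Otocyon).
That clade has exactly 4 tips — every listed taxon and nothing else — so the group is monophyletic.

Yes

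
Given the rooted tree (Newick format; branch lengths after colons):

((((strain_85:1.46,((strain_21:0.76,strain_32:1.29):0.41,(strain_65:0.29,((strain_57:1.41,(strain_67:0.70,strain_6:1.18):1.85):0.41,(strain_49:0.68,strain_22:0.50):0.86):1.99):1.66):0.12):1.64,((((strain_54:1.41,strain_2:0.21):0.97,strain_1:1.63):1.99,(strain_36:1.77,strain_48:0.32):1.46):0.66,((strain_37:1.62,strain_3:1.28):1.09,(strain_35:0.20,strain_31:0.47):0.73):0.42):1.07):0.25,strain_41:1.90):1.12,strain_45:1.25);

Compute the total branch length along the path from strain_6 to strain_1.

14.20

The path runs strain_6 → … → MRCA → … → strain_1; the MRCA is the node subtending ((strain_85,((strain_21,strain_32),(strain_65,((strain_57,(strain_67,strain_6)),(strain_49,strain_22))))),((((strain_54,strain_2),strain_1),(strain_36,strain_48)),((strain_37,strain_3),(strain_35,strain_31)))).
Branch lengths along that path: 1.18 + 1.85 + 0.41 + 1.99 + 1.66 + 0.12 + 1.64 + 1.07 + 0.66 + 1.99 + 1.63 = 14.20.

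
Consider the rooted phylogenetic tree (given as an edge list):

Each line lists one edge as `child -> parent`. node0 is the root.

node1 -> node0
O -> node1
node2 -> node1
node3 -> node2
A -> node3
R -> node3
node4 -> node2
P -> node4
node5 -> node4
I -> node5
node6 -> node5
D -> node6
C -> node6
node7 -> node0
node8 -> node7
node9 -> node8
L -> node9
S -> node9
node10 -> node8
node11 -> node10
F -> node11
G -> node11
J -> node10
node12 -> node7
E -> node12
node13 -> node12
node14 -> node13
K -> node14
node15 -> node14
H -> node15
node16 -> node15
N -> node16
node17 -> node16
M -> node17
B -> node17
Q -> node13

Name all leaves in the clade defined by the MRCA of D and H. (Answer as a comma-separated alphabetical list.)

Tracing D: it sits inside (D,C).
Tracing H: it sits inside (H,(N,(M,B))).
The smallest clade enclosing both is the whole tree (their MRCA is the root), so the answer is all 19 tips in alphabetical order.

A, B, C, D, E, F, G, H, I, J, K, L, M, N, O, P, Q, R, S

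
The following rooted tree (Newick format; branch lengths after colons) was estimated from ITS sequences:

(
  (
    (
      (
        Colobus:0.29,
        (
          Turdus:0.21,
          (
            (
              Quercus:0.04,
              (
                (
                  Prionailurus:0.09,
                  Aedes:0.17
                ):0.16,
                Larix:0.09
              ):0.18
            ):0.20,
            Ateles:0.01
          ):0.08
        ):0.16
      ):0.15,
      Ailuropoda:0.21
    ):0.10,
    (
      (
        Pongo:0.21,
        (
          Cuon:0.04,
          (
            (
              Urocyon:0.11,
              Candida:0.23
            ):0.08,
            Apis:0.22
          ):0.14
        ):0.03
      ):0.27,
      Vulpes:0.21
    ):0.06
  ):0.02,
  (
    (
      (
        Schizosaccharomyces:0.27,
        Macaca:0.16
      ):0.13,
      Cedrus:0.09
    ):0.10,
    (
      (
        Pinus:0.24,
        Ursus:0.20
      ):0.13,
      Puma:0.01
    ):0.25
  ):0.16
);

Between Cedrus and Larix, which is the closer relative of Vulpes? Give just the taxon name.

Larix

The MRCA of Vulpes and Larix subtends (((Colobus,(Turdus,((Quercus,((Prionailurus,Aedes),Larix)),Ateles))),Ailuropoda),((Pongo,(Cuon,((Urocyon,Candida),Apis))),Vulpes)) (14 taxa).
The MRCA of Vulpes and Cedrus is the root, subtending the entire tree (20 taxa).
The first is nested inside the second, so Vulpes shares a more recent common ancestor with Larix.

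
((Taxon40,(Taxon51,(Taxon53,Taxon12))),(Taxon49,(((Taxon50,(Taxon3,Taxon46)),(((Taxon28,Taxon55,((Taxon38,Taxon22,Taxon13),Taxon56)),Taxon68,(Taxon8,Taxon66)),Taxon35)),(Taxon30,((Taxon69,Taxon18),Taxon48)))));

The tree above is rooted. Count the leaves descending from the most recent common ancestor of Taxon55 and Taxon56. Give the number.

6

The MRCA of Taxon55 and Taxon56 is the node subtending (Taxon28,Taxon55,((Taxon38,Taxon22,Taxon13),Taxon56)).
That clade contains 6 terminal taxa: Taxon13, Taxon22, Taxon28, Taxon38, Taxon55, Taxon56.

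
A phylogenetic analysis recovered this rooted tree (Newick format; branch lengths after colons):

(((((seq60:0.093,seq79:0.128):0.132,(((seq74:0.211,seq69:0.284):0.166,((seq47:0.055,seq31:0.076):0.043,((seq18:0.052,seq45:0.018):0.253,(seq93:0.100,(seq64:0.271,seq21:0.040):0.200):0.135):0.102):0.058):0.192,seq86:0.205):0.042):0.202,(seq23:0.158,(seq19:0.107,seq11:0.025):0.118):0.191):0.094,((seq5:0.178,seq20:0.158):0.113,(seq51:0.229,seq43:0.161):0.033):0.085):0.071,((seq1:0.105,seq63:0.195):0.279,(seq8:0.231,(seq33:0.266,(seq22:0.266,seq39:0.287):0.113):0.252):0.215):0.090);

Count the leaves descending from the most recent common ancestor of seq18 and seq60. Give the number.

12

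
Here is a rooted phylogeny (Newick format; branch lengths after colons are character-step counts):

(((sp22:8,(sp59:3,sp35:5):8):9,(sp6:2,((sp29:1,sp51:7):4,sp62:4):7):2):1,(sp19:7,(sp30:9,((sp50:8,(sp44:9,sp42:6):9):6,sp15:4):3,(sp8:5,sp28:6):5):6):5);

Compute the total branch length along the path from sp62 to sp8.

The path runs sp62 → … → MRCA → … → sp8; the MRCA is the root of the tree.
Branch lengths along that path: 4 + 7 + 2 + 1 + 5 + 6 + 5 + 5 = 35.

35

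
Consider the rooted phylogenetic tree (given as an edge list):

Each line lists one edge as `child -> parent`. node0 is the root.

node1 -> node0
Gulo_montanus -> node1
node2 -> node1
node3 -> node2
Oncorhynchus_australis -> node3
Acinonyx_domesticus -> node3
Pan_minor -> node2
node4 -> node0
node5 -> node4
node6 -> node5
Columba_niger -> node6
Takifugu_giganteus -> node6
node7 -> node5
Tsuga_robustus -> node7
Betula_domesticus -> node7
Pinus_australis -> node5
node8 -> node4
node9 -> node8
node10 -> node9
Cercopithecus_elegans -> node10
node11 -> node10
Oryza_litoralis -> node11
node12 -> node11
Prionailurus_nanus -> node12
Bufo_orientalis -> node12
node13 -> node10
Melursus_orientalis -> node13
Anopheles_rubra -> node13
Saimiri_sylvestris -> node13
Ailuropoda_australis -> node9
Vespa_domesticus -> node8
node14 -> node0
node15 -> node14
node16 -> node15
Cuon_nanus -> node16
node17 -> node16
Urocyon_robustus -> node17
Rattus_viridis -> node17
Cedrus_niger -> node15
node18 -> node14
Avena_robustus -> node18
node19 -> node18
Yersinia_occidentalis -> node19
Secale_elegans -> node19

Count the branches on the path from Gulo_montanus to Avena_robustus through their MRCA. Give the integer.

The MRCA of Gulo_montanus and Avena_robustus is the root of the tree.
From Gulo_montanus up to that node: 2 branches. From Avena_robustus up to the same node: 3 branches. Total: 2 + 3 = 5.

5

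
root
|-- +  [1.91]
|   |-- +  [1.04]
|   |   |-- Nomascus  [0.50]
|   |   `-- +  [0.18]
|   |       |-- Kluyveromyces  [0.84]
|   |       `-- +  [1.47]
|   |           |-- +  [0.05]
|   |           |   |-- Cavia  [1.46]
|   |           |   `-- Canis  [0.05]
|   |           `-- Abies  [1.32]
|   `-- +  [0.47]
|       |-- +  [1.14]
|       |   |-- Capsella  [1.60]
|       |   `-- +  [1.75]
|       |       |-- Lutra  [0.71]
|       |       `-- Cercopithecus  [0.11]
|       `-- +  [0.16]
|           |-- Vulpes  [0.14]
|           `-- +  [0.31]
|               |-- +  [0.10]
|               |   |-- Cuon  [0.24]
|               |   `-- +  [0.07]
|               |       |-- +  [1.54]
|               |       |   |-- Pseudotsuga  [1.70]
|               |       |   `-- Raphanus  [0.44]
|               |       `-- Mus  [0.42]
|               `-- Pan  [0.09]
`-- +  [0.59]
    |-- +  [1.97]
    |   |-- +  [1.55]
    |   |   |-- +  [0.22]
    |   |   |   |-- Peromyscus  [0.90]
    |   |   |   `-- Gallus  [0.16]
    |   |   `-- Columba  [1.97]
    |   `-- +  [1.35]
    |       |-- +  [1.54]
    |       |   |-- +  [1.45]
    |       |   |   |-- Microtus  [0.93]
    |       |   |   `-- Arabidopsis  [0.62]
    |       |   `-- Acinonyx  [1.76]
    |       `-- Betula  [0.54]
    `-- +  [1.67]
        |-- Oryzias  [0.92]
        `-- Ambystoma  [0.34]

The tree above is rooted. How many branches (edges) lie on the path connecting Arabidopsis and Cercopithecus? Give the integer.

The MRCA of Arabidopsis and Cercopithecus is the root of the tree.
From Arabidopsis up to that node: 6 branches. From Cercopithecus up to the same node: 5 branches. Total: 6 + 5 = 11.

11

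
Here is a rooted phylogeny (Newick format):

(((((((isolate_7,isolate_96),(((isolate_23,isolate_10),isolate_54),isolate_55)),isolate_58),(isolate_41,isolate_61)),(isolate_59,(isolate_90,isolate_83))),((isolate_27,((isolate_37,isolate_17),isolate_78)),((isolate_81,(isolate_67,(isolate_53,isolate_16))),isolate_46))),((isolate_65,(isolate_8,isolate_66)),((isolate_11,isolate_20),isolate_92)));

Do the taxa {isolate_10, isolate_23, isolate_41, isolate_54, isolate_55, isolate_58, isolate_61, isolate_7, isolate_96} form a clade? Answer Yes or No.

Yes

The most recent common ancestor of these taxa subtends ((((isolate_7,isolate_96),(((isolate_23,isolate_10),isolate_54),isolate_55)),isolate_58),(isolate_41,isolate_61)).
That clade has exactly 9 tips — every listed taxon and nothing else — so the group is monophyletic.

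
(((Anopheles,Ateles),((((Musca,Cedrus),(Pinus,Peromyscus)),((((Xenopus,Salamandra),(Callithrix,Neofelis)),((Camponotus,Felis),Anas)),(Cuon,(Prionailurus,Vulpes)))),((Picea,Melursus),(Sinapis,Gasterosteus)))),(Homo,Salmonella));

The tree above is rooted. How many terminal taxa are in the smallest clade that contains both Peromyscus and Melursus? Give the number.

The MRCA of Peromyscus and Melursus is the node subtending ((((Musca,Cedrus),(Pinus,Peromyscus)),((((Xenopus,Salamandra),(Callithrix,Neofelis)),((Camponotus,Felis),Anas)),(Cuon,(Prionailurus,Vulpes)))),((Picea,Melursus),(Sinapis,Gasterosteus))).
That clade contains 18 terminal taxa: Anas, Callithrix, Camponotus, Cedrus, Cuon, Felis, Gasterosteus, Melursus, Musca, Neofelis, Peromyscus, Picea, Pinus, Prionailurus, Salamandra, Sinapis, Vulpes, Xenopus.

18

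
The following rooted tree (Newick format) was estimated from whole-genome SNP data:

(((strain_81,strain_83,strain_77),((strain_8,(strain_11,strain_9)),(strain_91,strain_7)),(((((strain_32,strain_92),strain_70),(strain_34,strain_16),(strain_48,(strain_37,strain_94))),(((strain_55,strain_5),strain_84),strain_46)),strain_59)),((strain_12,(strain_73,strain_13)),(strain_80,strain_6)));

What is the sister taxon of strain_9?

strain_11

strain_9 attaches to the tree at the node subtending (strain_11,strain_9).
The other lineage descending from that same node — the sister group — is the single tip strain_11.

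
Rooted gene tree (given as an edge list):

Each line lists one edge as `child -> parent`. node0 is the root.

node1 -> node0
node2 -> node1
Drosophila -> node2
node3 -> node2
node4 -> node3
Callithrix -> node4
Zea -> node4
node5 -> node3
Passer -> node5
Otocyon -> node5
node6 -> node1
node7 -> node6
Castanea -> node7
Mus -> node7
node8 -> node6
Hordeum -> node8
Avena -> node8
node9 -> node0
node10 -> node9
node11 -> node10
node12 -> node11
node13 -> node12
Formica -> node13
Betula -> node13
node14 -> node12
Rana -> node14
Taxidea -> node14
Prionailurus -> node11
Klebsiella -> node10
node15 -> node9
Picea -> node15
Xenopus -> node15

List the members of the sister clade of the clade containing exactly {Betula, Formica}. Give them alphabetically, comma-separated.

Rana, Taxidea

The clade containing exactly {Betula, Formica} attaches to the tree at the node subtending ((Formica,Betula),(Rana,Taxidea)).
The other lineage descending from that same node — the sister group — is (Rana,Taxidea); its 2 tips in alphabetical order are the answer.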